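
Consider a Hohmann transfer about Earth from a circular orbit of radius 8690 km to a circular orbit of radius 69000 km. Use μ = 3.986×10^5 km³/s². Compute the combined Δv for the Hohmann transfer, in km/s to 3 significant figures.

The Hohmann ellipse has a_t = (r₁ + r₂)/2 = 38845 km.
Circular speed at r₁: v₁ = √(μ/r₁) = √(3.986×10^5/8690) = 6.77265 km/s.
On the transfer ellipse at r₁, vis-viva gives v_p = √[μ(2/r₁ − 1/a_t)] = 9.02642 km/s.
First burn Δv₁ = |v_p − v₁| = 2.25377 km/s.
At r₂, v₂ = √(μ/r₂) = 2.40350 km/s.
Transfer-orbit speed at r₂: v_a = √[μ(2/r₂ − 1/a_t)] = 1.13681 km/s.
Second burn Δv₂ = |v₂ − v_a| = 1.26669 km/s.
Δv = Δv₁ + Δv₂ = 2.25377 + 1.26669 = 3.520 km/s.

Δv = 3.52 km/s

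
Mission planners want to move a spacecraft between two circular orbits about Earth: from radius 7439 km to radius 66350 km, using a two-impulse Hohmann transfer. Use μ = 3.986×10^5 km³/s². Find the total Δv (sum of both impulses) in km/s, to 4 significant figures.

Semi-major axis of the transfer orbit: a_t = (7439 + 66350)/2 = 36894.5 km.
At r₁ the circular-orbit speed is v₁ = √(μ/r₁) = 7.3200 km/s.
Transfer-orbit speed at r₁ (vis-viva equation): v_p = √[μ(2/r₁ − 1/a_t)] = 9.8164 km/s.
First burn Δv₁ = |v_p − v₁| = 2.4964 km/s.
At r₂, v₂ = √(μ/r₂) = 2.4510 km/s.
Transfer-orbit speed at r₂: v_a = √[μ(2/r₂ − 1/a_t)] = 1.1006 km/s.
Second burn Δv₂ = |v₂ − v_a| = 1.3504 km/s.
Total Δv = Δv₁ + Δv₂ = 3.847 km/s.

Δv = 3.847 km/s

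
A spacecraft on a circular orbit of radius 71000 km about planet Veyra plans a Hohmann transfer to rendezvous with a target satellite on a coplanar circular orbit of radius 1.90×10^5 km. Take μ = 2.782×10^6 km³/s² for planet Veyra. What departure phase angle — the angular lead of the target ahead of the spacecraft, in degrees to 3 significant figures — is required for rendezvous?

The Hohmann ellipse has a_t = (r₁ + r₂)/2 = 1.305×10^5 km.
The half-period of the transfer ellipse is t = π√(a_t³/μ) = 88794.7 s.
The target's mean motion on its circular orbit is ω₂ = √(μ/r₂³) = 2.01395×10^-5 rad/s.
Angle swept by the target during transfer: ω₂·t = 1.7883 rad = 102.5°.
Arrival is 180° from departure on the ellipse, so φ = 180° − 102.5° = 77.5°.

φ = 77.5°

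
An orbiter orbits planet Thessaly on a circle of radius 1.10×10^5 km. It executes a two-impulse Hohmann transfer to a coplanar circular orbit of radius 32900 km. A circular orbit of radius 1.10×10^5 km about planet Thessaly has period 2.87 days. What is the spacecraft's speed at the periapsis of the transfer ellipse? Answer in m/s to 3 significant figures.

From Kepler's third law T² = 4π²r³/μ at r = 1.10×10^5 km, T = 2.87 days = 2.87 × 86400 s = 2.47968×10^5 s: μ = 4π²r³/T² = 8.54568×10^5 km³/s².
Semi-major axis of the transfer orbit: a_t = (1.100×10^5 + 32900)/2 = 71450 km.
The periapsis of the transfer ellipse is at r = 32900 km.
Vis-viva: v = √[μ(2/r − 1/a_t)] = √[8.54568×10^5 × (2/32900 − 1/71450)] = 6.324 km/s.

v = 6320 m/s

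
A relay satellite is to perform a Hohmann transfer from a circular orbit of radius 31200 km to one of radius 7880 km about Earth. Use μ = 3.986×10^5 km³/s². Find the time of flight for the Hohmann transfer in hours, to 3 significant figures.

Transfer-ellipse semi-major axis a_t = (r₁ + r₂)/2 = (31200 + 7880)/2 = 19540 km.
Half the transfer-orbit period gives t = π√(a_t³/μ) = 13592 s.
Converting: 13592 s ÷ 3600 s/hour = 3.78 hours.

t = 3.78 hours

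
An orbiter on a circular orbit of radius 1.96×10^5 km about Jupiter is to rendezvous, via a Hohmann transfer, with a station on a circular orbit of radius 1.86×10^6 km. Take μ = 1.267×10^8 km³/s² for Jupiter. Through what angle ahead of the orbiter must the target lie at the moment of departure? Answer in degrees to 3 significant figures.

Transfer-ellipse semi-major axis a_t = (r₁ + r₂)/2 = (1.960×10^5 + 1.860×10^6)/2 = 1.028×10^6 km.
The half-period of the transfer ellipse is t = π√(a_t³/μ) = 2.90905×10^5 s.
Target angular speed ω₂ = √(μ/r₂³) = 4.43730×10^-6 rad/s.
Angle swept by the target during transfer: ω₂·t = 1.2908 rad = 73.96°.
Arrival is 180° from departure on the ellipse, so φ = 180° − 73.96° = 106°.

φ = 106°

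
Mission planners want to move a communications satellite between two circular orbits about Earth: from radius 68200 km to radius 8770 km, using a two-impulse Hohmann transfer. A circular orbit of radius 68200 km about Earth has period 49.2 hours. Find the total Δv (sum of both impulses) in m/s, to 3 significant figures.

Δv = 3500 m/s

From Kepler's third law T² = 4π²r³/μ at r = 68200 km, T = 49.2 hours = 49.2 × 3600 s = 1.7712×10^5 s: μ = 4π²r³/T² = 3.99188×10^5 km³/s².
The Hohmann ellipse has a_t = (r₁ + r₂)/2 = 38485 km.
Circular speed at r₁: v₁ = √(μ/r₁) = √(3.99188×10^5/68200) = 2.419 km/s.
On the transfer ellipse at r₁, vis-viva equation gives v_a = √[μ(2/r₁ − 1/a_t)] = 1.155 km/s.
First burn Δv₁ = |v_a − v₁| = 1.264 km/s.
At r₂, v₂ = √(μ/r₂) = 6.74666 km/s.
Transfer-orbit speed at r₂: v_p = √[μ(2/r₂ − 1/a_t)] = 8.98122 km/s.
Second burn Δv₂ = |v₂ − v_p| = 2.235 km/s.
Δv = Δv₁ + Δv₂ = 1.264 + 2.235 = 3.499 km/s.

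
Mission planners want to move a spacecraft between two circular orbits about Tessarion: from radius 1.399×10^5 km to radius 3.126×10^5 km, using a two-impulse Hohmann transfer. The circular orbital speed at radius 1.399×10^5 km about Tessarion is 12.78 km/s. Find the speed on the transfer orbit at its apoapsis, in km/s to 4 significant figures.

From the circular-orbit relation v² = μ/r at r = 1.399×10^5 km: μ = v²r = (12.78)² × 1.399×10^5 = 2.28496×10^7 km³/s².
Semi-major axis of the transfer orbit: a_t = (1.399×10^5 + 3.126×10^5)/2 = 2.2625×10^5 km.
At apoapsis, r = 3.126×10^5 km.
From the vis-viva equation, v = √[μ(2/r − 1/a_t)] = 6.723 km/s.

v = 6.723 km/s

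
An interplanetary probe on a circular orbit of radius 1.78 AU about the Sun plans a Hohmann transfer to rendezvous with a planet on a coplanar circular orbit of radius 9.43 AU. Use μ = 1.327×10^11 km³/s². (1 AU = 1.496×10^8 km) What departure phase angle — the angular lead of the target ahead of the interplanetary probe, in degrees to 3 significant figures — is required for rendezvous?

In km: r₁ = 1.78 × 1.496×10^8 = 2.66288×10^8 km; r₂ = 9.43 × 1.496×10^8 = 1.410728×10^9 km.
The Hohmann ellipse has a_t = (r₁ + r₂)/2 = 8.38508×10^8 km.
The half-period of the transfer ellipse is t = π√(a_t³/μ) = 2.094×10^8 s.
Target angular speed ω₂ = √(μ/r₂³) = 6.875×10^-9 rad/s.
Angle swept by the target during transfer: ω₂·t = 1.4396 rad = 82.48°.
The interplanetary probe traverses 180° on the transfer ellipse, so the target must lead by 180° − 82.48° = 97.5°.

φ = 97.5°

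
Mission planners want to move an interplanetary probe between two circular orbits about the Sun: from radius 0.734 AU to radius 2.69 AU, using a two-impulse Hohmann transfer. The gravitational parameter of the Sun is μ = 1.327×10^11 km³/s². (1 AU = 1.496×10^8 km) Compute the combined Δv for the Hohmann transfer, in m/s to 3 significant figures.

In km: r₁ = 0.734 × 1.496×10^8 = 1.098064×10^8 km; r₂ = 2.69 × 1.496×10^8 = 4.02424×10^8 km.
Transfer-ellipse semi-major axis a_t = (r₁ + r₂)/2 = (1.098064×10^8 + 4.02424×10^8)/2 = 2.561152×10^8 km.
Circular speed at r₁: v₁ = √(μ/r₁) = √(1.327×10^11/1.098064×10^8) = 34.763 km/s.
Transfer-orbit speed at r₁ (v² = μ(2/r − 1/a)): v_p = √[μ(2/r₁ − 1/a_t)] = 43.576 km/s.
First burn Δv₁ = |v_p − v₁| = 8.813 km/s.
Circular speed at r₂: v₂ = √(μ/r₂) = 18.159 km/s.
Transfer-orbit speed at r₂: v_a = √[μ(2/r₂ − 1/a_t)] = 11.890 km/s.
Second burn Δv₂ = |v₂ − v_a| = 6.269 km/s.
Total Δv = Δv₁ + Δv₂ = 15.08 km/s.

Δv = 15100 m/s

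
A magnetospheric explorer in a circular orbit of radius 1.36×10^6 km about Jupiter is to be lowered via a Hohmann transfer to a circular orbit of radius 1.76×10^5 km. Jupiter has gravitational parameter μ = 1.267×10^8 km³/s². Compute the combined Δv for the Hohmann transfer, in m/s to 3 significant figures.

Δv = 13900 m/s

Semi-major axis of the transfer orbit: a_t = (1.360×10^6 + 1.760×10^5)/2 = 7.680×10^5 km.
Circular speed at r₁: v₁ = √(μ/r₁) = √(1.267×10^8/1.360×10^6) = 9.65203 km/s.
Transfer-orbit speed at r₁ (vis-viva): v_a = √[μ(2/r₁ − 1/a_t)] = 4.62056 km/s.
First burn Δv₁ = |v_a − v₁| = 5.0315 km/s.
Circular speed at r₂: v₂ = √(μ/r₂) = 26.8307 km/s.
Transfer-orbit speed at r₂: v_p = √[μ(2/r₂ − 1/a_t)] = 35.7043 km/s.
Second burn Δv₂ = |v₂ − v_p| = 8.8736 km/s.
Total Δv = Δv₁ + Δv₂ = 13.91 km/s.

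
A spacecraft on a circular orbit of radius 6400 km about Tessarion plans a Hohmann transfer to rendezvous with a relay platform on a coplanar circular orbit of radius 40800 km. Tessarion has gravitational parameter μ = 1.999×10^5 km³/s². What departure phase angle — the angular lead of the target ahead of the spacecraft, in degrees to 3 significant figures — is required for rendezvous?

The Hohmann ellipse has a_t = (r₁ + r₂)/2 = 23600 km.
The half-period of the transfer ellipse is t = π√(a_t³/μ) = 25475 s.
The target's mean motion on its circular orbit is ω₂ = √(μ/r₂³) = 5.4252×10^-5 rad/s.
Angle swept by the target during transfer: ω₂·t = 1.3821 rad = 79.19°.
Arrival is 180° from departure on the ellipse, so φ = 180° − 79.19° = 101°.

φ = 101°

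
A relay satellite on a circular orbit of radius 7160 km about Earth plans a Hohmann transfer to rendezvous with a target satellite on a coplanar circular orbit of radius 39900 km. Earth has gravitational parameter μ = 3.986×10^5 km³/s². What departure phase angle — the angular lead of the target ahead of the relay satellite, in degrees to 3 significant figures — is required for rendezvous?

Semi-major axis of the transfer orbit: a_t = (7160 + 39900)/2 = 23530 km.
The half-period of the transfer ellipse is t = π√(a_t³/μ) = 17960.3 s.
Target angular speed ω₂ = √(μ/r₂³) = 7.92153×10^-5 rad/s.
Angle swept by the target during transfer: ω₂·t = 1.42273 rad = 81.52°.
Arrival is 180° from departure on the ellipse, so φ = 180° − 81.52° = 98.5°.

φ = 98.5°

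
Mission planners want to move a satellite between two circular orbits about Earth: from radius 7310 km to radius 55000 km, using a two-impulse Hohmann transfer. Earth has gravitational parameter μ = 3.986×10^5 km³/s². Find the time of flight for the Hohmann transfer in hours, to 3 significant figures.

t = 7.60 hours

Transfer-ellipse semi-major axis a_t = (r₁ + r₂)/2 = (7310 + 55000)/2 = 31155 km.
Transfer time t = π√(a_t³/μ) = π√((31155)³ / 3.986×10^5) = 27360 s.
Converting: 27360 s ÷ 3600 s/hour = 7.60 hours.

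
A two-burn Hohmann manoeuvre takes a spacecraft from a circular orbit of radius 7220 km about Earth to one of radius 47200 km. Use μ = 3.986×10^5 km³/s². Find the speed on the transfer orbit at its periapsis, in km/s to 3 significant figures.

Transfer-ellipse semi-major axis a_t = (r₁ + r₂)/2 = (7220 + 47200)/2 = 27210 km.
The periapsis of the transfer ellipse is at r = 7220 km.
From the vis-viva equation, v = √[μ(2/r − 1/a_t)] = 9.786 km/s.

v = 9.79 km/s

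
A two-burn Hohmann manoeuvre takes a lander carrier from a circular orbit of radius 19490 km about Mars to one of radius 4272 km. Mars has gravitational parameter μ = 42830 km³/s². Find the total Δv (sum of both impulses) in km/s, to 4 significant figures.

Δv = 1.483 km/s

The Hohmann ellipse has a_t = (r₁ + r₂)/2 = 11881 km.
Circular speed at r₁: v₁ = √(μ/r₁) = √(42830/19490) = 1.4824 km/s.
Transfer-orbit speed at r₁ (vis-viva equation): v_a = √[μ(2/r₁ − 1/a_t)] = 0.88891 km/s.
First burn Δv₁ = |v_a − v₁| = 0.5935 km/s.
At r₂, v₂ = √(μ/r₂) = 3.1663 km/s.
Transfer-orbit speed at r₂: v_p = √[μ(2/r₂ − 1/a_t)] = 4.0554 km/s.
Second burn Δv₂ = |v₂ − v_p| = 0.8891 km/s.
Δv = Δv₁ + Δv₂ = 0.5935 + 0.8891 = 1.483 km/s.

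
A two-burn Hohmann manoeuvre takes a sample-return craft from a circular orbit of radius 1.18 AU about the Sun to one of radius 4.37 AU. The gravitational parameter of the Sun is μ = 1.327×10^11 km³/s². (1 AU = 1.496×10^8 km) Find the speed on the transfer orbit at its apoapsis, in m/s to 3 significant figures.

In km: r₁ = 1.18 × 1.496×10^8 = 1.76528×10^8 km; r₂ = 4.37 × 1.496×10^8 = 6.53752×10^8 km.
Semi-major axis of the transfer orbit: a_t = (1.76528×10^8 + 6.53752×10^8)/2 = 4.1514×10^8 km.
The apoapsis of the transfer ellipse is at r = 6.53752×10^8 km.
Applying v² = μ(2/r − 1/a_t): v = 9.290 km/s.

v = 9290 m/s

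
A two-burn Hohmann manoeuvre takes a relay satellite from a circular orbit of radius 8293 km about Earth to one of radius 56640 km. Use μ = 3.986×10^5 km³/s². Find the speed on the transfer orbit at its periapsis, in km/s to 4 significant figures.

v = 9.157 km/s

Semi-major axis of the transfer orbit: a_t = (8293 + 56640)/2 = 32466.5 km.
At periapsis, r = 8293 km.
From the vis-viva equation, v = √[μ(2/r − 1/a_t)] = 9.157 km/s.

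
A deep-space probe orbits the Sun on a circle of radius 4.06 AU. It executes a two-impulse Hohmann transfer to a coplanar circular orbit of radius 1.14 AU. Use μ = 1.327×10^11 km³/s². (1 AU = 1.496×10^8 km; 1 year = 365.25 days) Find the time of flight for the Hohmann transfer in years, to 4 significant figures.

In km: r₁ = 4.06 × 1.496×10^8 = 6.07376×10^8 km; r₂ = 1.14 × 1.496×10^8 = 1.70544×10^8 km.
The Hohmann ellipse has a_t = (r₁ + r₂)/2 = 3.8896×10^8 km.
Transfer time t = π√(a_t³/μ) = π√((3.8896×10^8)³ / 1.327×10^11) = 6.616×10^7 s.
Converting: 6.616×10^7 s ÷ 3.15576×10^7 s/year (365.25 × 86400) = 2.096 years.

t = 2.096 years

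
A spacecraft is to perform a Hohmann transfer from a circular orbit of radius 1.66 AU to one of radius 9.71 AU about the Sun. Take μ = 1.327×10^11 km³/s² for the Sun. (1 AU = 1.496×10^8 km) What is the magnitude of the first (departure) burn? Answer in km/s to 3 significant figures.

In km: r₁ = 1.66 × 1.496×10^8 = 2.48336×10^8 km; r₂ = 9.71 × 1.496×10^8 = 1.452616×10^9 km.
The Hohmann ellipse has a_t = (r₁ + r₂)/2 = 8.50476×10^8 km.
Circular speed at r = 2.48336×10^8 km: v_c = √(μ/r) = 23.1162 km/s.
Vis-viva on the transfer ellipse at r = 2.48336×10^8 km gives v_t = √[μ(2/r − 1/a_t)] = 30.2106 km/s.
Δv₁ = |v_t − v_c| = |30.2106 − 23.1162| = 7.094 km/s.

Δv₁ = 7.09 km/s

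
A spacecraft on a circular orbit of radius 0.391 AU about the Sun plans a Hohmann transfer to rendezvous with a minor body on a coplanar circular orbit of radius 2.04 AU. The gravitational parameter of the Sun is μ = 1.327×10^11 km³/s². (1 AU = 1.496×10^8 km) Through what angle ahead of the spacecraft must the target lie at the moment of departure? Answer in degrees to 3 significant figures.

φ = 97.2°

In km: r₁ = 0.391 × 1.496×10^8 = 5.84936×10^7 km; r₂ = 2.04 × 1.496×10^8 = 3.05184×10^8 km.
The Hohmann ellipse has a_t = (r₁ + r₂)/2 = 1.818388×10^8 km.
The half-period of the transfer ellipse is t = π√(a_t³/μ) = 2.115×10^7 s.
Target angular speed ω₂ = √(μ/r₂³) = 6.833×10^-8 rad/s.
Angle swept by the target during transfer: ω₂·t = 1.445 rad = 82.79°.
Arrival is 180° from departure on the ellipse, so φ = 180° − 82.79° = 97.2°.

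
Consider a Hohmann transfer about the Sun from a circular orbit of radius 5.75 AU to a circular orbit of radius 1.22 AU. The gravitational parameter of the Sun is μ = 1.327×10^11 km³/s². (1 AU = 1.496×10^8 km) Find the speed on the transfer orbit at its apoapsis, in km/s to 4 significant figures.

In km: r₁ = 5.75 × 1.496×10^8 = 8.602×10^8 km; r₂ = 1.22 × 1.496×10^8 = 1.82512×10^8 km.
The Hohmann ellipse has a_t = (r₁ + r₂)/2 = 5.21356×10^8 km.
At apoapsis, r = 8.602×10^8 km.
From the vis-viva equation, v = √[μ(2/r − 1/a_t)] = 7.349 km/s.

v = 7.349 km/s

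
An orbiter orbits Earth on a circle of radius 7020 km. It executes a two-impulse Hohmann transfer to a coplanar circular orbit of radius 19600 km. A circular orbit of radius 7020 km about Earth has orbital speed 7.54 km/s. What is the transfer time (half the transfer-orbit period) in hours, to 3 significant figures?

t = 2.12 hours

From the circular-orbit relation v² = μ/r at r = 7020 km: μ = v²r = (7.54)² × 7020 = 3.99098×10^5 km³/s².
Transfer-ellipse semi-major axis a_t = (r₁ + r₂)/2 = (7020 + 19600)/2 = 13310 km.
By Kepler's third law the transfer-orbit period is T = 2π√(a_t³/μ), so t = T/2 = 7636 s.
Converting: 7636 s ÷ 3600 s/hour = 2.12 hours.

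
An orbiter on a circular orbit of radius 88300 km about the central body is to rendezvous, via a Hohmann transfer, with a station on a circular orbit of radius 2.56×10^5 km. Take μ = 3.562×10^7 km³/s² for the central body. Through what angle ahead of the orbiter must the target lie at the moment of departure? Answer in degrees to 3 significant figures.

φ = 80.7°

Transfer-ellipse semi-major axis a_t = (r₁ + r₂)/2 = (88300 + 2.560×10^5)/2 = 1.7215×10^5 km.
The half-period of the transfer ellipse is t = π√(a_t³/μ) = 37598 s.
The target's mean motion on its circular orbit is ω₂ = √(μ/r₂³) = 4.6077×10^-5 rad/s.
Angle swept by the target during transfer: ω₂·t = 1.7324 rad = 99.26°.
The orbiter traverses 180° on the transfer ellipse, so the target must lead by 180° − 99.26° = 80.7°.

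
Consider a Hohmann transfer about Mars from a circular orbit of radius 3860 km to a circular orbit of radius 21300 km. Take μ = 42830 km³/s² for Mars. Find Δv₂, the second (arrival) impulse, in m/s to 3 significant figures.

The Hohmann ellipse has a_t = (r₁ + r₂)/2 = 12580 km.
Circular speed at r = 21300 km: v_c = √(μ/r) = 1.418 km/s.
Transfer-orbit speed at the same r (vis-viva, a = a_t): v_t = √[μ(2/r − 1/a_t)] = 0.7855 km/s.
Δv₂ = |v_t − v_c| = |0.7855 − 1.418| = 0.6325 km/s.

Δv₂ = 633 m/s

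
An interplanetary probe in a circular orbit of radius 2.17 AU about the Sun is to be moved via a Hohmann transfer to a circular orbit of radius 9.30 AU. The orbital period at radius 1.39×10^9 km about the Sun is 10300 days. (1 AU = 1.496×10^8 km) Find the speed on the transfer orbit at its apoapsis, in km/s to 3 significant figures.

From Kepler's third law T² = 4π²r³/μ at r = 1.39×10^9 km, T = 10300 days = 10300 × 86400 s = 8.8992×10^8 s: μ = 4π²r³/T² = 1.33876×10^11 km³/s².
In km: r₁ = 2.17 × 1.496×10^8 = 3.24632×10^8 km; r₂ = 9.30 × 1.496×10^8 = 1.39128×10^9 km.
The Hohmann ellipse has a_t = (r₁ + r₂)/2 = 8.57956×10^8 km.
The apoapsis of the transfer ellipse is at r = 1.39128×10^9 km.
From the vis-viva equation, v = √[μ(2/r − 1/a_t)] = 6.034 km/s.

v = 6.03 km/s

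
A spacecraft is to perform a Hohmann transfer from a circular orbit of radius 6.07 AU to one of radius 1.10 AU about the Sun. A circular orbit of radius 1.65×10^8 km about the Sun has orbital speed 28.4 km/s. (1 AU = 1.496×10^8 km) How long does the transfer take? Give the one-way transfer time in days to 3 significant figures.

t = 1240 days

From the circular-orbit relation v² = μ/r at r = 1.65×10^8 km: μ = v²r = (28.4)² × 1.65×10^8 = 1.33082×10^11 km³/s².
In km: r₁ = 6.07 × 1.496×10^8 = 9.08072×10^8 km; r₂ = 1.10 × 1.496×10^8 = 1.6456×10^8 km.
Semi-major axis of the transfer orbit: a_t = (9.08072×10^8 + 1.6456×10^8)/2 = 5.36316×10^8 km.
By Kepler's third law the transfer-orbit period is T = 2π√(a_t³/μ), so t = T/2 = 1.070×10^8 s.
Converting: 1.070×10^8 s ÷ 86400 s/day = 1240 days.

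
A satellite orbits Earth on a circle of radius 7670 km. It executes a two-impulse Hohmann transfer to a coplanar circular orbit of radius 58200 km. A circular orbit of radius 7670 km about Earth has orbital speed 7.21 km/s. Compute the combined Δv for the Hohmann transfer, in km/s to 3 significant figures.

From the circular-orbit relation v² = μ/r at r = 7670 km: μ = v²r = (7.21)² × 7670 = 3.98718×10^5 km³/s².
Semi-major axis of the transfer orbit: a_t = (7670 + 58200)/2 = 32935 km.
At r₁ the circular-orbit speed is v₁ = √(μ/r₁) = 7.2100 km/s.
Transfer-orbit speed at r₁ (vis-viva): v_p = √[μ(2/r₁ − 1/a_t)] = 9.5845 km/s.
First burn Δv₁ = |v_p − v₁| = 2.3745 km/s.
At r₂, v₂ = √(μ/r₂) = 2.6174 km/s.
Transfer-orbit speed at r₂: v_a = √[μ(2/r₂ − 1/a_t)] = 1.2631 km/s.
Second burn Δv₂ = |v₂ − v_a| = 1.3543 km/s.
Total Δv = Δv₁ + Δv₂ = 3.729 km/s.

Δv = 3.73 km/s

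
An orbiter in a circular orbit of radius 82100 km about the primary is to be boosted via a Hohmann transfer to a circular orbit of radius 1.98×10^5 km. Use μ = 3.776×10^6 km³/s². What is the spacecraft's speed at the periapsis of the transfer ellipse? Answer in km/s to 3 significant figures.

Transfer-ellipse semi-major axis a_t = (r₁ + r₂)/2 = (82100 + 1.980×10^5)/2 = 1.4005×10^5 km.
The periapsis of the transfer ellipse is at r = 82100 km.
Vis-viva: v = √[μ(2/r − 1/a_t)] = √[3.776×10^6 × (2/82100 − 1/1.4005×10^5)] = 8.064 km/s.

v = 8.06 km/s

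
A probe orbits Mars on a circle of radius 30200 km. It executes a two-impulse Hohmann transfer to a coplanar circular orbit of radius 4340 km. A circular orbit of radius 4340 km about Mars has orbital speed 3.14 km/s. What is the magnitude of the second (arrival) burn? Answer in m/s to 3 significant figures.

From the circular-orbit relation v² = μ/r at r = 4340 km: μ = v²r = (3.14)² × 4340 = 42790.7 km³/s².
The Hohmann ellipse has a_t = (r₁ + r₂)/2 = 17270 km.
On the circular orbit at r = 4340 km, v_c = √(μ/r) = 3.140 km/s.
Vis-viva on the transfer ellipse at r = 4340 km gives v_t = √[μ(2/r − 1/a_t)] = 4.152 km/s.
Δv₂ = |v_t − v_c| = |4.152 − 3.140| = 1.012 km/s.

Δv₂ = 1010 m/s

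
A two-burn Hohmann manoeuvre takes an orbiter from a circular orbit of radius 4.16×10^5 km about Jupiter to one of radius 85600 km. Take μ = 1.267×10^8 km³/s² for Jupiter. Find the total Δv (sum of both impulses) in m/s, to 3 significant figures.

Δv = 18300 m/s

Semi-major axis of the transfer orbit: a_t = (4.160×10^5 + 85600)/2 = 2.508×10^5 km.
Circular speed at r₁: v₁ = √(μ/r₁) = √(1.267×10^8/4.160×10^5) = 17.45186 km/s.
On the transfer ellipse at r₁, vis-viva equation gives v_a = √[μ(2/r₁ − 1/a_t)] = 10.19565 km/s.
First burn Δv₁ = |v_a − v₁| = 7.2562 km/s.
At r₂, v₂ = √(μ/r₂) = 38.473 km/s.
Transfer-orbit speed at r₂: v_p = √[μ(2/r₂ − 1/a_t)] = 49.549 km/s.
Second burn Δv₂ = |v₂ − v_p| = 11.076 km/s.
Δv = Δv₁ + Δv₂ = 7.2562 + 11.076 = 18.33 km/s.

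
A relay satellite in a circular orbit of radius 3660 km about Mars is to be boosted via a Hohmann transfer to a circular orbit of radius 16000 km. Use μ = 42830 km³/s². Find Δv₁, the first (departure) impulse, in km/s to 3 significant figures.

Δv₁ = 0.943 km/s

Semi-major axis of the transfer orbit: a_t = (3660 + 16000)/2 = 9830 km.
On the circular orbit at r = 3660 km, v_c = √(μ/r) = 3.4208 km/s.
Transfer-orbit speed at the same r (vis-viva, a = a_t): v_t = √[μ(2/r − 1/a_t)] = 4.3643 km/s.
Δv₁ = |v_t − v_c| = |4.3643 − 3.4208| = 0.9435 km/s.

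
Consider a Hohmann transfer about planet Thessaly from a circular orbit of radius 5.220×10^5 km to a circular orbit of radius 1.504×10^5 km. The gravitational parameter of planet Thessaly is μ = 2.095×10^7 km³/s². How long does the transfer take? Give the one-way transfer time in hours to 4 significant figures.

t = 37.17 hours

The Hohmann ellipse has a_t = (r₁ + r₂)/2 = 3.362×10^5 km.
Transfer time t = π√(a_t³/μ) = π√((3.362×10^5)³ / 2.095×10^7) = 1.338×10^5 s.
Converting: 1.338×10^5 s ÷ 3600 s/hour = 37.17 hours.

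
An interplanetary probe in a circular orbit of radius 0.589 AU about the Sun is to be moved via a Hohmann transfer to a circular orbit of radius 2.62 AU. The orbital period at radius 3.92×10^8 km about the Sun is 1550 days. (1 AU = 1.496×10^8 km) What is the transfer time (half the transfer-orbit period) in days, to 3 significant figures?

From Kepler's third law T² = 4π²r³/μ at r = 3.92×10^8 km, T = 1550 days = 1550 × 86400 s = 1.3392×10^8 s: μ = 4π²r³/T² = 1.32595×10^11 km³/s².
In km: r₁ = 0.589 × 1.496×10^8 = 8.81144×10^7 km; r₂ = 2.62 × 1.496×10^8 = 3.91952×10^8 km.
The Hohmann ellipse has a_t = (r₁ + r₂)/2 = 2.400332×10^8 km.
Transfer time t = π√(a_t³/μ) = π√((2.400332×10^8)³ / 1.32595×10^11) = 3.208×10^7 s.
Converting: 3.208×10^7 s ÷ 86400 s/day = 371 days.

t = 371 days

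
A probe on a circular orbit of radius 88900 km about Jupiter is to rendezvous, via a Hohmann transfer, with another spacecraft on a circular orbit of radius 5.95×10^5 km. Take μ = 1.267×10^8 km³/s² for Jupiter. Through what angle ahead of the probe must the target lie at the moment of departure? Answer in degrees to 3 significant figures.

Semi-major axis of the transfer orbit: a_t = (88900 + 5.950×10^5)/2 = 3.4195×10^5 km.
Transfer time t = π√(a_t³/μ) = 55809 s.
Target angular speed ω₂ = √(μ/r₂³) = 2.4525×10^-5 rad/s.
Angle swept by the target during transfer: ω₂·t = 1.3687 rad = 78.42°.
The probe traverses 180° on the transfer ellipse, so the target must lead by 180° − 78.42° = 102°.

φ = 102°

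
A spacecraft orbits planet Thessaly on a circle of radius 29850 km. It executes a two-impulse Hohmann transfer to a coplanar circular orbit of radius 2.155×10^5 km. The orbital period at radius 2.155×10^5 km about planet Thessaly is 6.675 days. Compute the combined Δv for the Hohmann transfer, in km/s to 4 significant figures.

Δv = 3.242 km/s

From Kepler's third law T² = 4π²r³/μ at r = 2.155×10^5 km, T = 6.675 days = 6.675 × 86400 s = 5.7672×10^5 s: μ = 4π²r³/T² = 1.18788×10^6 km³/s².
The Hohmann ellipse has a_t = (r₁ + r₂)/2 = 1.22675×10^5 km.
Circular speed at r₁: v₁ = √(μ/r₁) = √(1.18788×10^6/29850) = 6.3083 km/s.
On the transfer ellipse at r₁, v² = μ(2/r − 1/a) gives v_p = √[μ(2/r₁ − 1/a_t)] = 8.3610 km/s.
First burn Δv₁ = |v_p − v₁| = 2.0527 km/s.
At r₂, v₂ = √(μ/r₂) = 2.3478 km/s.
Transfer-orbit speed at r₂: v_a = √[μ(2/r₂ − 1/a_t)] = 1.1581 km/s.
Second burn Δv₂ = |v₂ − v_a| = 1.1897 km/s.
Total Δv = Δv₁ + Δv₂ = 3.242 km/s.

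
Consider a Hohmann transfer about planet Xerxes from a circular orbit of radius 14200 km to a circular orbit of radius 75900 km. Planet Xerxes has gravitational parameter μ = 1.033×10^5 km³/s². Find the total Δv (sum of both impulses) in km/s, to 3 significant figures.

Δv = 1.32 km/s

The Hohmann ellipse has a_t = (r₁ + r₂)/2 = 45050 km.
At r₁ the circular-orbit speed is v₁ = √(μ/r₁) = 2.6972 km/s.
Transfer-orbit speed at r₁ (vis-viva): v_p = √[μ(2/r₁ − 1/a_t)] = 3.5009 km/s.
First burn Δv₁ = |v_p − v₁| = 0.8037 km/s.
At r₂, v₂ = √(μ/r₂) = 1.1666 km/s.
Transfer-orbit speed at r₂: v_a = √[μ(2/r₂ − 1/a_t)] = 0.65498 km/s.
Second burn Δv₂ = |v₂ − v_a| = 0.5116 km/s.
Δv = Δv₁ + Δv₂ = 0.8037 + 0.5116 = 1.315 km/s.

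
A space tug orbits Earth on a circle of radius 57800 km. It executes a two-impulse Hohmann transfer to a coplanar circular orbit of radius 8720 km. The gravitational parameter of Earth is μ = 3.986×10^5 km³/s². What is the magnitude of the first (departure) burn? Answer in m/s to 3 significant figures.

Transfer-ellipse semi-major axis a_t = (r₁ + r₂)/2 = (57800 + 8720)/2 = 33260 km.
Circular speed at r = 57800 km: v_c = √(μ/r) = 2.626 km/s.
Vis-viva on the transfer ellipse at r = 57800 km gives v_t = √[μ(2/r − 1/a_t)] = 1.345 km/s.
Δv₁ = |v_t − v_c| = |1.345 − 2.626| = 1.281 km/s.

Δv₁ = 1280 m/s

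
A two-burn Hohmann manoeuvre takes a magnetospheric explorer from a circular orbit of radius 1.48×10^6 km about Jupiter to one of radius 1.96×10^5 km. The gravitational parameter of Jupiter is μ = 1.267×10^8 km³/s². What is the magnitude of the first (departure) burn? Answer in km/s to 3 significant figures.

Δv₁ = 4.78 km/s

The Hohmann ellipse has a_t = (r₁ + r₂)/2 = 8.380×10^5 km.
On the circular orbit at r = 1.480×10^6 km, v_c = √(μ/r) = 9.2525 km/s.
Vis-viva on the transfer ellipse at r = 1.480×10^6 km gives v_t = √[μ(2/r − 1/a_t)] = 4.4747 km/s.
Δv₁ = |v_t − v_c| = |4.4747 − 9.2525| = 4.778 km/s.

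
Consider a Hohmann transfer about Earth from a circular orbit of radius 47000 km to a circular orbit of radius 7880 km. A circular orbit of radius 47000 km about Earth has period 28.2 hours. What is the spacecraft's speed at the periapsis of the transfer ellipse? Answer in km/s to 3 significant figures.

From Kepler's third law T² = 4π²r³/μ at r = 47000 km, T = 28.2 hours = 28.2 × 3600 s = 1.0152×10^5 s: μ = 4π²r³/T² = 3.97695×10^5 km³/s².
Transfer-ellipse semi-major axis a_t = (r₁ + r₂)/2 = (47000 + 7880)/2 = 27440 km.
The periapsis of the transfer ellipse is at r = 7880 km.
From the vis-viva equation, v = √[μ(2/r − 1/a_t)] = 9.298 km/s.

v = 9.30 km/s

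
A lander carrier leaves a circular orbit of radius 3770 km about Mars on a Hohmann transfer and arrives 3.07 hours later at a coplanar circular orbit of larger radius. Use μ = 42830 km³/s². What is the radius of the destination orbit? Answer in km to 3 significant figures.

r₂ = 12400 km

Transfer time t = 3.07 hours = 11052 s, and t = π√(a_t³/μ).
So a_t = (μ t²/π²)^(1/3) = (42830 × (11052)² / π²)^(1/3) = 8093.0 km.
Since a_t = (r₁ + r₂)/2, r₂ = 2a_t − r₁ = 2×8093.0 − 3770 = 12416 km.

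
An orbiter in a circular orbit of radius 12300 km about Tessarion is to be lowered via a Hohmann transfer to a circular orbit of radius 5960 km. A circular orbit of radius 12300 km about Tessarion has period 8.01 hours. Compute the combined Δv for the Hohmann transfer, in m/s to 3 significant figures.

Δv = 1130 m/s

From Kepler's third law T² = 4π²r³/μ at r = 12300 km, T = 8.01 hours = 8.01 × 3600 s = 28836 s: μ = 4π²r³/T² = 88349.7 km³/s².
The Hohmann ellipse has a_t = (r₁ + r₂)/2 = 9130 km.
Circular speed at r₁: v₁ = √(μ/r₁) = √(88349.7/12300) = 2.6801 km/s.
On the transfer ellipse at r₁, v² = μ(2/r − 1/a) gives v_a = √[μ(2/r₁ − 1/a_t)] = 2.1654 km/s.
First burn Δv₁ = |v_a − v₁| = 0.5147 km/s.
Circular speed at r₂: v₂ = √(μ/r₂) = 3.8502 km/s.
Transfer-orbit speed at r₂: v_p = √[μ(2/r₂ − 1/a_t)] = 4.4689 km/s.
Second burn Δv₂ = |v₂ − v_p| = 0.6187 km/s.
Δv = Δv₁ + Δv₂ = 0.5147 + 0.6187 = 1.133 km/s.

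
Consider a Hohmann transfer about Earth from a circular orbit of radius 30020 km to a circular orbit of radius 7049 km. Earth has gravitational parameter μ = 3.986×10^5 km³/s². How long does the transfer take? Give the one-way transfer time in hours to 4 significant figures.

Transfer-ellipse semi-major axis a_t = (r₁ + r₂)/2 = (30020 + 7049)/2 = 18534.5 km.
By Kepler's third law the transfer-orbit period is T = 2π√(a_t³/μ), so t = T/2 = 12556 s.
Converting: 12556 s ÷ 3600 s/hour = 3.488 hours.

t = 3.488 hours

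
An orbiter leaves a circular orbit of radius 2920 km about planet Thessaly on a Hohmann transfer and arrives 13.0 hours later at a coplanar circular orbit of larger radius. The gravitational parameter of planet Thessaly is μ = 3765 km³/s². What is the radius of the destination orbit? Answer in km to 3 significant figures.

Transfer time t = 13.0 hours = 46800 s, and t = π√(a_t³/μ).
So a_t = (μ t²/π²)^(1/3) = (3765 × (46800)² / π²)^(1/3) = 9418.6 km.
Since a_t = (r₁ + r₂)/2, r₂ = 2a_t − r₁ = 2×9418.6 − 2920 = 15917.2 km.

r₂ = 15900 km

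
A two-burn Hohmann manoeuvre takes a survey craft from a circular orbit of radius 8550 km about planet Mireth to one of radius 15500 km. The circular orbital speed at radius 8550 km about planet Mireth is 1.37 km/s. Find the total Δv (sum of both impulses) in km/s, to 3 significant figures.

Δv = 0.345 km/s

From the circular-orbit relation v² = μ/r at r = 8550 km: μ = v²r = (1.37)² × 8550 = 16047.5 km³/s².
Semi-major axis of the transfer orbit: a_t = (8550 + 15500)/2 = 12025 km.
At r₁ the circular-orbit speed is v₁ = √(μ/r₁) = 1.3700 km/s.
Transfer-orbit speed at r₁ (vis-viva): v_p = √[μ(2/r₁ − 1/a_t)] = 1.5554 km/s.
First burn Δv₁ = |v_p − v₁| = 0.1854 km/s.
At r₂, v₂ = √(μ/r₂) = 1.0175 km/s.
Transfer-orbit speed at r₂: v_a = √[μ(2/r₂ − 1/a_t)] = 0.85798 km/s.
Second burn Δv₂ = |v₂ − v_a| = 0.1595 km/s.
Δv = Δv₁ + Δv₂ = 0.1854 + 0.1595 = 0.3449 km/s.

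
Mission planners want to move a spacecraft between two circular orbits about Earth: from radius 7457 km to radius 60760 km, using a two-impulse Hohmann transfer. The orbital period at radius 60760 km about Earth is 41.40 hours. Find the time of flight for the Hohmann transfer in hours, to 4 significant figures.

From Kepler's third law T² = 4π²r³/μ at r = 60760 km, T = 41.40 hours = 41.40 × 3600 s = 1.4904×10^5 s: μ = 4π²r³/T² = 3.98664×10^5 km³/s².
The Hohmann ellipse has a_t = (r₁ + r₂)/2 = 34108.5 km.
Transfer time t = π√(a_t³/μ) = π√((34108.5)³ / 3.98664×10^5) = 31340 s.
Converting: 31340 s ÷ 3600 s/hour = 8.706 hours.

t = 8.706 hours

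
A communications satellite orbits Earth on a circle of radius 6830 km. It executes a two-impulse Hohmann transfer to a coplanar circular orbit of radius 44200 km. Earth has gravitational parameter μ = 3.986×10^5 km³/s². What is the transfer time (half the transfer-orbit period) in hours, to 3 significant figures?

t = 5.63 hours

The Hohmann ellipse has a_t = (r₁ + r₂)/2 = 25515 km.
Half the transfer-orbit period gives t = π√(a_t³/μ) = 20280 s.
Converting: 20280 s ÷ 3600 s/hour = 5.63 hours.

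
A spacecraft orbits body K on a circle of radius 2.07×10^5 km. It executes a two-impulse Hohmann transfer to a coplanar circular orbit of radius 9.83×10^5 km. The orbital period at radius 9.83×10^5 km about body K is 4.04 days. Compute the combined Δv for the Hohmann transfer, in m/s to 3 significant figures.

From Kepler's third law T² = 4π²r³/μ at r = 9.83×10^5 km, T = 4.04 days = 4.04 × 86400 s = 3.49056×10^5 s: μ = 4π²r³/T² = 3.07773×10^8 km³/s².
Transfer-ellipse semi-major axis a_t = (r₁ + r₂)/2 = (2.070×10^5 + 9.830×10^5)/2 = 5.950×10^5 km.
At r₁ the circular-orbit speed is v₁ = √(μ/r₁) = 38.56 km/s.
Transfer-orbit speed at r₁ (vis-viva equation): v_p = √[μ(2/r₁ − 1/a_t)] = 49.56 km/s.
First burn Δv₁ = |v_p − v₁| = 11.00 km/s.
At r₂, v₂ = √(μ/r₂) = 17.6945 km/s.
Transfer-orbit speed at r₂: v_a = √[μ(2/r₂ − 1/a_t)] = 10.4367 km/s.
Second burn Δv₂ = |v₂ − v_a| = 7.258 km/s.
Total Δv = Δv₁ + Δv₂ = 18.26 km/s.

Δv = 18300 m/s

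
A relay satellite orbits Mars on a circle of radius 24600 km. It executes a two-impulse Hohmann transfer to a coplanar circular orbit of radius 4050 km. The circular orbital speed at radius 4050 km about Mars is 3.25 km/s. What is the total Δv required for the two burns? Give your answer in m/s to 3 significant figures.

Δv = 1630 m/s

From the circular-orbit relation v² = μ/r at r = 4050 km: μ = v²r = (3.25)² × 4050 = 42778.1 km³/s².
The Hohmann ellipse has a_t = (r₁ + r₂)/2 = 14325 km.
At r₁ the circular-orbit speed is v₁ = √(μ/r₁) = 1.318692 km/s.
On the transfer ellipse at r₁, vis-viva gives v_a = √[μ(2/r₁ − 1/a_t)] = 0.7011703 km/s.
First burn Δv₁ = |v_a − v₁| = 0.617522 km/s.
At r₂, v₂ = √(μ/r₂) = 3.25000 km/s.
Transfer-orbit speed at r₂: v_p = √[μ(2/r₂ − 1/a_t)] = 4.25896 km/s.
Second burn Δv₂ = |v₂ − v_p| = 1.00896 km/s.
Δv = Δv₁ + Δv₂ = 0.617522 + 1.00896 = 1.626 km/s.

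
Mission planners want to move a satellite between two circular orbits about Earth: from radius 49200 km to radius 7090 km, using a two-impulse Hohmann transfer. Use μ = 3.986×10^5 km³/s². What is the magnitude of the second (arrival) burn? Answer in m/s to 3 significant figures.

Δv₂ = 2420 m/s

The Hohmann ellipse has a_t = (r₁ + r₂)/2 = 28145 km.
Circular speed at r = 7090 km: v_c = √(μ/r) = 7.498 km/s.
Transfer-orbit speed at the same r (vis-viva, a = a_t): v_t = √[μ(2/r − 1/a_t)] = 9.914 km/s.
Δv₂ = |v_t − v_c| = |9.914 − 7.498| = 2.416 km/s.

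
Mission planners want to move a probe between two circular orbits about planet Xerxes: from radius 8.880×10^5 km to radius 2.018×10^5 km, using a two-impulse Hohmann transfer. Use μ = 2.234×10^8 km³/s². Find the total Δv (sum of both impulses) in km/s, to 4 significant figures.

Semi-major axis of the transfer orbit: a_t = (8.880×10^5 + 2.018×10^5)/2 = 5.449×10^5 km.
Circular speed at r₁: v₁ = √(μ/r₁) = √(2.234×10^8/8.880×10^5) = 15.861 km/s.
Transfer-orbit speed at r₁ (v² = μ(2/r − 1/a)): v_a = √[μ(2/r₁ − 1/a_t)] = 9.6524 km/s.
First burn Δv₁ = |v_a − v₁| = 6.209 km/s.
Circular speed at r₂: v₂ = √(μ/r₂) = 33.2722 km/s.
Transfer-orbit speed at r₂: v_p = √[μ(2/r₂ − 1/a_t)] = 42.4746 km/s.
Second burn Δv₂ = |v₂ − v_p| = 9.202 km/s.
Total Δv = Δv₁ + Δv₂ = 15.41 km/s.

Δv = 15.41 km/s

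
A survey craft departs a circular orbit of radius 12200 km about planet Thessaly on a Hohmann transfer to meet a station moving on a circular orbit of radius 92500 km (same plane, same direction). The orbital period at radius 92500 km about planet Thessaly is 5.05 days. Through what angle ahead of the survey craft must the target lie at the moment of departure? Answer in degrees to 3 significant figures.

From Kepler's third law T² = 4π²r³/μ at r = 92500 km, T = 5.05 days = 5.05 × 86400 s = 4.3632×10^5 s: μ = 4π²r³/T² = 1.64125×10^5 km³/s².
Transfer-ellipse semi-major axis a_t = (r₁ + r₂)/2 = (12200 + 92500)/2 = 52350 km.
Transfer time t = π√(a_t³/μ) = 92883.3 s.
Target angular speed ω₂ = √(μ/r₂³) = 1.44004×10^-5 rad/s.
Angle swept by the target during transfer: ω₂·t = 1.3376 rad = 76.64°.
The survey craft traverses 180° on the transfer ellipse, so the target must lead by 180° − 76.64° = 103°.

φ = 103°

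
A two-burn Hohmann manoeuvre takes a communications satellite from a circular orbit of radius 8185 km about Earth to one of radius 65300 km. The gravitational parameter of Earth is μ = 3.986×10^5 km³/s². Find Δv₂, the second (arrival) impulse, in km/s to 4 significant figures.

Semi-major axis of the transfer orbit: a_t = (8185 + 65300)/2 = 36742.5 km.
Circular speed at r = 65300 km: v_c = √(μ/r) = 2.471 km/s.
Transfer-orbit speed at the same r (vis-viva, a = a_t): v_t = √[μ(2/r − 1/a_t)] = 1.166 km/s.
Δv₂ = |v_t − v_c| = |1.166 − 2.471| = 1.305 km/s.

Δv₂ = 1.305 km/s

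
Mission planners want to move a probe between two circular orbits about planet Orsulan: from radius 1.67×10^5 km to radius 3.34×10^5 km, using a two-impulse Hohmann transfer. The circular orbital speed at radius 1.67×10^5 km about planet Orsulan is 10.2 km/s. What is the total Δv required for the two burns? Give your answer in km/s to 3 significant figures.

From the circular-orbit relation v² = μ/r at r = 1.67×10^5 km: μ = v²r = (10.2)² × 1.67×10^5 = 1.73747×10^7 km³/s².
Transfer-ellipse semi-major axis a_t = (r₁ + r₂)/2 = (1.670×10^5 + 3.340×10^5)/2 = 2.505×10^5 km.
Circular speed at r₁: v₁ = √(μ/r₁) = √(1.73747×10^7/1.670×10^5) = 10.2000 km/s.
Transfer-orbit speed at r₁ (vis-viva): v_p = √[μ(2/r₁ − 1/a_t)] = 11.7779 km/s.
First burn Δv₁ = |v_p − v₁| = 1.5779 km/s.
At r₂, v₂ = √(μ/r₂) = 7.2125 km/s.
Transfer-orbit speed at r₂: v_a = √[μ(2/r₂ − 1/a_t)] = 5.8890 km/s.
Second burn Δv₂ = |v₂ − v_a| = 1.3235 km/s.
Total Δv = Δv₁ + Δv₂ = 2.901 km/s.

Δv = 2.90 km/s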